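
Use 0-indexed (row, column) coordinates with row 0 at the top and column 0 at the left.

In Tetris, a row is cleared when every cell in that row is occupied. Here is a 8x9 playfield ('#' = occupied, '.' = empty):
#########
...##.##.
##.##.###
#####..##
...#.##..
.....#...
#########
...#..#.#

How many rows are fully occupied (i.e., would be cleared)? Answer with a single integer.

Answer: 2

Derivation:
Check each row:
  row 0: 0 empty cells -> FULL (clear)
  row 1: 5 empty cells -> not full
  row 2: 2 empty cells -> not full
  row 3: 2 empty cells -> not full
  row 4: 6 empty cells -> not full
  row 5: 8 empty cells -> not full
  row 6: 0 empty cells -> FULL (clear)
  row 7: 6 empty cells -> not full
Total rows cleared: 2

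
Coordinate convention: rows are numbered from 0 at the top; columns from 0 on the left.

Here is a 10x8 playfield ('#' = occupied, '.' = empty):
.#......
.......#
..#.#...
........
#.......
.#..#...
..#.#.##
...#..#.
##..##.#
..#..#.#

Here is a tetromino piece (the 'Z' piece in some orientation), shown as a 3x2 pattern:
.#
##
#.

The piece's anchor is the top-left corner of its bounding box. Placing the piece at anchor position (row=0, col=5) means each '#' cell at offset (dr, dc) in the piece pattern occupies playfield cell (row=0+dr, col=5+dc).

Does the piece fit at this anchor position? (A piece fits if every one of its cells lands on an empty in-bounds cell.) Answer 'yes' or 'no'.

Answer: yes

Derivation:
Check each piece cell at anchor (0, 5):
  offset (0,1) -> (0,6): empty -> OK
  offset (1,0) -> (1,5): empty -> OK
  offset (1,1) -> (1,6): empty -> OK
  offset (2,0) -> (2,5): empty -> OK
All cells valid: yes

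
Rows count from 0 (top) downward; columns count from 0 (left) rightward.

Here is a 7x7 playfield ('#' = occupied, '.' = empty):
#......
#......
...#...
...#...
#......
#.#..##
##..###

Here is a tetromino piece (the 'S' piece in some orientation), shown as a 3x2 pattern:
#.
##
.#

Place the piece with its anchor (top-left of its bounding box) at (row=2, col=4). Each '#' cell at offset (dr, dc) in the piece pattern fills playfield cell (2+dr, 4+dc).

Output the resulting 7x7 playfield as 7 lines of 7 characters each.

Fill (2+0,4+0) = (2,4)
Fill (2+1,4+0) = (3,4)
Fill (2+1,4+1) = (3,5)
Fill (2+2,4+1) = (4,5)

Answer: #......
#......
...##..
...###.
#....#.
#.#..##
##..###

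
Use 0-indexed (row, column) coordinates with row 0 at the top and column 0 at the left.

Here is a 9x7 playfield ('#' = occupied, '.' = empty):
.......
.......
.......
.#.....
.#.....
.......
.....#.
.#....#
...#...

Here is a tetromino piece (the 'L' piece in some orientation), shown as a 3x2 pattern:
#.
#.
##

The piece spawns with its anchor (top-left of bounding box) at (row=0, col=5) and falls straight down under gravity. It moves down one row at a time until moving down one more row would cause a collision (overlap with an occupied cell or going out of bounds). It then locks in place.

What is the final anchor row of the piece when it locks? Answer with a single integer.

Answer: 3

Derivation:
Spawn at (row=0, col=5). Try each row:
  row 0: fits
  row 1: fits
  row 2: fits
  row 3: fits
  row 4: blocked -> lock at row 3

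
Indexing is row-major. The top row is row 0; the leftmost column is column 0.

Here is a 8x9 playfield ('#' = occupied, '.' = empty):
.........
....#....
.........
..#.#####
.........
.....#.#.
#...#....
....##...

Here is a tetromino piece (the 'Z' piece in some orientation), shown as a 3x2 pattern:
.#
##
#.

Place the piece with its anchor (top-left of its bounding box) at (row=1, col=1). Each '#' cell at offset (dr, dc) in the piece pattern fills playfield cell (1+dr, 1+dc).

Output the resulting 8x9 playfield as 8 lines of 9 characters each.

Answer: .........
..#.#....
.##......
.##.#####
.........
.....#.#.
#...#....
....##...

Derivation:
Fill (1+0,1+1) = (1,2)
Fill (1+1,1+0) = (2,1)
Fill (1+1,1+1) = (2,2)
Fill (1+2,1+0) = (3,1)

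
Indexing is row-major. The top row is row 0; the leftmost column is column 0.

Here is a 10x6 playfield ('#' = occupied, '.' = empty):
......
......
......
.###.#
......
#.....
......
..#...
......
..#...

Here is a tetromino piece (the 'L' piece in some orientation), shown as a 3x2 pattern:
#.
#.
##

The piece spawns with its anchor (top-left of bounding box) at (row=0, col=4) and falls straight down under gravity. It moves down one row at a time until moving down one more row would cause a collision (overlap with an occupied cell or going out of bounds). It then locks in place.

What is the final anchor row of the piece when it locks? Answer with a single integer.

Answer: 0

Derivation:
Spawn at (row=0, col=4). Try each row:
  row 0: fits
  row 1: blocked -> lock at row 0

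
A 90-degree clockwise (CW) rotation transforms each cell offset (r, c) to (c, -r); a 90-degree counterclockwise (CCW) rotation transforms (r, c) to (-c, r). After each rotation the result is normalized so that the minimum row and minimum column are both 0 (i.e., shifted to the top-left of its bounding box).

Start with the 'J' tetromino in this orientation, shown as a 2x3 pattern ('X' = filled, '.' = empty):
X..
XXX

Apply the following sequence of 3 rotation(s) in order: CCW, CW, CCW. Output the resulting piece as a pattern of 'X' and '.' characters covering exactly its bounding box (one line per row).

Start:
X..
XXX
After rotation 1 (CCW):
.X
.X
XX
After rotation 2 (CW):
X..
XXX
After rotation 3 (CCW):
.X
.X
XX

Answer: .X
.X
XX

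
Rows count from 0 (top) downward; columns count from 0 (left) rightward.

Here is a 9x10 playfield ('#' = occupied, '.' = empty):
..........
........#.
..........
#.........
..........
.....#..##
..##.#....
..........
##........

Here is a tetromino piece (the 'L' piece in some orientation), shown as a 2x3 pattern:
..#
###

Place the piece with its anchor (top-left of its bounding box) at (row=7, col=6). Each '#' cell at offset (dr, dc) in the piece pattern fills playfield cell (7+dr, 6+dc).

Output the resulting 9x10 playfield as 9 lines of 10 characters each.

Answer: ..........
........#.
..........
#.........
..........
.....#..##
..##.#....
........#.
##....###.

Derivation:
Fill (7+0,6+2) = (7,8)
Fill (7+1,6+0) = (8,6)
Fill (7+1,6+1) = (8,7)
Fill (7+1,6+2) = (8,8)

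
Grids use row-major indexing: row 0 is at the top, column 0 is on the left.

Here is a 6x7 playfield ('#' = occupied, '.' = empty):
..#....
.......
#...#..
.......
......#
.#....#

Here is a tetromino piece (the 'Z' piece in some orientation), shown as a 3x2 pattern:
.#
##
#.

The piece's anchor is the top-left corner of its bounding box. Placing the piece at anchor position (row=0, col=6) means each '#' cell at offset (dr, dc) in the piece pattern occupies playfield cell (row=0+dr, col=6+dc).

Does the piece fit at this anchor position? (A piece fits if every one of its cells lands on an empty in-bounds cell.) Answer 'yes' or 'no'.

Check each piece cell at anchor (0, 6):
  offset (0,1) -> (0,7): out of bounds -> FAIL
  offset (1,0) -> (1,6): empty -> OK
  offset (1,1) -> (1,7): out of bounds -> FAIL
  offset (2,0) -> (2,6): empty -> OK
All cells valid: no

Answer: no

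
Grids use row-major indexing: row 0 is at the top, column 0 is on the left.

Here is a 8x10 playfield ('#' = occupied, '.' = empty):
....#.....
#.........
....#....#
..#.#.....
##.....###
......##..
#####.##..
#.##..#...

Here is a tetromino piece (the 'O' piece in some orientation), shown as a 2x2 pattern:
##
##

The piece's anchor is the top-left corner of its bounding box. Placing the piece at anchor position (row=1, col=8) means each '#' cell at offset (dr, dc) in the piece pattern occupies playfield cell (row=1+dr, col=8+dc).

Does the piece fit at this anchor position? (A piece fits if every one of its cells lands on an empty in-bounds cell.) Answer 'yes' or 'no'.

Answer: no

Derivation:
Check each piece cell at anchor (1, 8):
  offset (0,0) -> (1,8): empty -> OK
  offset (0,1) -> (1,9): empty -> OK
  offset (1,0) -> (2,8): empty -> OK
  offset (1,1) -> (2,9): occupied ('#') -> FAIL
All cells valid: no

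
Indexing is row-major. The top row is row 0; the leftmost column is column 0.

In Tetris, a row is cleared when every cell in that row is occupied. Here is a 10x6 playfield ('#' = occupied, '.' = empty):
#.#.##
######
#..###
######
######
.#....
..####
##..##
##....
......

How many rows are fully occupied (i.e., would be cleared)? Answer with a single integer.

Answer: 3

Derivation:
Check each row:
  row 0: 2 empty cells -> not full
  row 1: 0 empty cells -> FULL (clear)
  row 2: 2 empty cells -> not full
  row 3: 0 empty cells -> FULL (clear)
  row 4: 0 empty cells -> FULL (clear)
  row 5: 5 empty cells -> not full
  row 6: 2 empty cells -> not full
  row 7: 2 empty cells -> not full
  row 8: 4 empty cells -> not full
  row 9: 6 empty cells -> not full
Total rows cleared: 3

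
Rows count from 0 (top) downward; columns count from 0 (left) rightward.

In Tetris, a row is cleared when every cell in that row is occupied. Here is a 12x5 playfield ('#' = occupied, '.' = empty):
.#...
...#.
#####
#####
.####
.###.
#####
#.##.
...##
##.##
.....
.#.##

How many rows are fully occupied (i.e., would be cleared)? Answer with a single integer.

Answer: 3

Derivation:
Check each row:
  row 0: 4 empty cells -> not full
  row 1: 4 empty cells -> not full
  row 2: 0 empty cells -> FULL (clear)
  row 3: 0 empty cells -> FULL (clear)
  row 4: 1 empty cell -> not full
  row 5: 2 empty cells -> not full
  row 6: 0 empty cells -> FULL (clear)
  row 7: 2 empty cells -> not full
  row 8: 3 empty cells -> not full
  row 9: 1 empty cell -> not full
  row 10: 5 empty cells -> not full
  row 11: 2 empty cells -> not full
Total rows cleared: 3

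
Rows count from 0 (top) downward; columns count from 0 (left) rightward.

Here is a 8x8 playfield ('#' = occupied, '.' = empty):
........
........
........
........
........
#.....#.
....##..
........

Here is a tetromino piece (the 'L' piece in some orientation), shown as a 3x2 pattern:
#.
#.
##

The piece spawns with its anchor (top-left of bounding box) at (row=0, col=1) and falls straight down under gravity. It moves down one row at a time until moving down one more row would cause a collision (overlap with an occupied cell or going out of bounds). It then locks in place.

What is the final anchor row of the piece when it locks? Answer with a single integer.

Spawn at (row=0, col=1). Try each row:
  row 0: fits
  row 1: fits
  row 2: fits
  row 3: fits
  row 4: fits
  row 5: fits
  row 6: blocked -> lock at row 5

Answer: 5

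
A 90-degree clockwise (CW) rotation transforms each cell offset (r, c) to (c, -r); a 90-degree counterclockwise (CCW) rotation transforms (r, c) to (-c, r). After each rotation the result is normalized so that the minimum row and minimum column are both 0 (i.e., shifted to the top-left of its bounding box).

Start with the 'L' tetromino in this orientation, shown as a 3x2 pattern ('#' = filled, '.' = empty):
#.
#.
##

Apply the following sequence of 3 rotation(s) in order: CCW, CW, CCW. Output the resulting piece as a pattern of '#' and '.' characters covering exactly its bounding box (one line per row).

Start:
#.
#.
##
After rotation 1 (CCW):
..#
###
After rotation 2 (CW):
#.
#.
##
After rotation 3 (CCW):
..#
###

Answer: ..#
###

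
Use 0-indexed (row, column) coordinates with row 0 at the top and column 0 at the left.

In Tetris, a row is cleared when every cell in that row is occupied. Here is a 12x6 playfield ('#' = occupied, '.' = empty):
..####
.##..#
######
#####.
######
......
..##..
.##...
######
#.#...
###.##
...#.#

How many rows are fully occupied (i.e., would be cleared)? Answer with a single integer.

Check each row:
  row 0: 2 empty cells -> not full
  row 1: 3 empty cells -> not full
  row 2: 0 empty cells -> FULL (clear)
  row 3: 1 empty cell -> not full
  row 4: 0 empty cells -> FULL (clear)
  row 5: 6 empty cells -> not full
  row 6: 4 empty cells -> not full
  row 7: 4 empty cells -> not full
  row 8: 0 empty cells -> FULL (clear)
  row 9: 4 empty cells -> not full
  row 10: 1 empty cell -> not full
  row 11: 4 empty cells -> not full
Total rows cleared: 3

Answer: 3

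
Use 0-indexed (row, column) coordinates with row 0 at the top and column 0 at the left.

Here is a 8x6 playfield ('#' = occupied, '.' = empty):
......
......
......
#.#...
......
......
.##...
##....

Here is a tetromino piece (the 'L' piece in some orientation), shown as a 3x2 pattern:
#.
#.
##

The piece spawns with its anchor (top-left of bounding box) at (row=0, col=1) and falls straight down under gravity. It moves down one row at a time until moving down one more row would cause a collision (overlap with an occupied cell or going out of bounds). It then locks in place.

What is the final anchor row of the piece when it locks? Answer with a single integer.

Spawn at (row=0, col=1). Try each row:
  row 0: fits
  row 1: blocked -> lock at row 0

Answer: 0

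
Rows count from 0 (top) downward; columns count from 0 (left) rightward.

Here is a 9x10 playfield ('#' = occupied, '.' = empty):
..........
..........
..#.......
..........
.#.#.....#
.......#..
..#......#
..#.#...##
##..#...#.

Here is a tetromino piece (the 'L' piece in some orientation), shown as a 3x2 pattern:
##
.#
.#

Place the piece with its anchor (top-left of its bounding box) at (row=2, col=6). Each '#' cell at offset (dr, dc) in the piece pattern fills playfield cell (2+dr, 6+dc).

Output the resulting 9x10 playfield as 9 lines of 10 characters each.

Fill (2+0,6+0) = (2,6)
Fill (2+0,6+1) = (2,7)
Fill (2+1,6+1) = (3,7)
Fill (2+2,6+1) = (4,7)

Answer: ..........
..........
..#...##..
.......#..
.#.#...#.#
.......#..
..#......#
..#.#...##
##..#...#.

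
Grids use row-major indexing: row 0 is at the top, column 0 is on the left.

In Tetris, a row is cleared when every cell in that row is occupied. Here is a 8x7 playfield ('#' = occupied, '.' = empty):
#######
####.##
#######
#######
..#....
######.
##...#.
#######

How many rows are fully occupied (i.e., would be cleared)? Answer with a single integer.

Check each row:
  row 0: 0 empty cells -> FULL (clear)
  row 1: 1 empty cell -> not full
  row 2: 0 empty cells -> FULL (clear)
  row 3: 0 empty cells -> FULL (clear)
  row 4: 6 empty cells -> not full
  row 5: 1 empty cell -> not full
  row 6: 4 empty cells -> not full
  row 7: 0 empty cells -> FULL (clear)
Total rows cleared: 4

Answer: 4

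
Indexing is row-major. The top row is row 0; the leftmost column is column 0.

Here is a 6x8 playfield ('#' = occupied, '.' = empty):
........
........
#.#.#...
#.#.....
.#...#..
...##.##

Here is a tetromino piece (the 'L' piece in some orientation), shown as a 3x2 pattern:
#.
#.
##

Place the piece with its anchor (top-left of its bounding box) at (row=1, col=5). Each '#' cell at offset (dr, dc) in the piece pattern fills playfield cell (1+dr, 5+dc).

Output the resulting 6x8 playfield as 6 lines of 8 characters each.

Answer: ........
.....#..
#.#.##..
#.#..##.
.#...#..
...##.##

Derivation:
Fill (1+0,5+0) = (1,5)
Fill (1+1,5+0) = (2,5)
Fill (1+2,5+0) = (3,5)
Fill (1+2,5+1) = (3,6)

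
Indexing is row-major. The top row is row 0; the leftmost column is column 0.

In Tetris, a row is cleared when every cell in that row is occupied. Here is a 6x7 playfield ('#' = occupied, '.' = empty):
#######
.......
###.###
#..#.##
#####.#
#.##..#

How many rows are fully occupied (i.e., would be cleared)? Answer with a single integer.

Check each row:
  row 0: 0 empty cells -> FULL (clear)
  row 1: 7 empty cells -> not full
  row 2: 1 empty cell -> not full
  row 3: 3 empty cells -> not full
  row 4: 1 empty cell -> not full
  row 5: 3 empty cells -> not full
Total rows cleared: 1

Answer: 1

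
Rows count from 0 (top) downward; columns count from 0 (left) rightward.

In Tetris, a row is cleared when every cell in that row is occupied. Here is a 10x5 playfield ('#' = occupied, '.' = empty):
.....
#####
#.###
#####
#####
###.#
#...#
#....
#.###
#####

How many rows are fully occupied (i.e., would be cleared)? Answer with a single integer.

Answer: 4

Derivation:
Check each row:
  row 0: 5 empty cells -> not full
  row 1: 0 empty cells -> FULL (clear)
  row 2: 1 empty cell -> not full
  row 3: 0 empty cells -> FULL (clear)
  row 4: 0 empty cells -> FULL (clear)
  row 5: 1 empty cell -> not full
  row 6: 3 empty cells -> not full
  row 7: 4 empty cells -> not full
  row 8: 1 empty cell -> not full
  row 9: 0 empty cells -> FULL (clear)
Total rows cleared: 4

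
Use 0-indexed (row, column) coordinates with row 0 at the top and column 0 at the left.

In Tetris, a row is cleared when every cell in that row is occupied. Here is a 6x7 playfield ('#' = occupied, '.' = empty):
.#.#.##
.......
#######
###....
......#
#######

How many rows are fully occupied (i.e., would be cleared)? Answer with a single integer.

Check each row:
  row 0: 3 empty cells -> not full
  row 1: 7 empty cells -> not full
  row 2: 0 empty cells -> FULL (clear)
  row 3: 4 empty cells -> not full
  row 4: 6 empty cells -> not full
  row 5: 0 empty cells -> FULL (clear)
Total rows cleared: 2

Answer: 2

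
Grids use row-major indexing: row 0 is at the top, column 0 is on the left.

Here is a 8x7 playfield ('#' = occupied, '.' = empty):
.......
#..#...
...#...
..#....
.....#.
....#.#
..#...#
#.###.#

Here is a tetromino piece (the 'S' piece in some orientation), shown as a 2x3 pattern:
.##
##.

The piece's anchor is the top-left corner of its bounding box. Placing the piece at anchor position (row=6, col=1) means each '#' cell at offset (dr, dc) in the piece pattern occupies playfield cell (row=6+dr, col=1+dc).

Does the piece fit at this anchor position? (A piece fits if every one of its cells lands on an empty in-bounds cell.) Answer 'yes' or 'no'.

Check each piece cell at anchor (6, 1):
  offset (0,1) -> (6,2): occupied ('#') -> FAIL
  offset (0,2) -> (6,3): empty -> OK
  offset (1,0) -> (7,1): empty -> OK
  offset (1,1) -> (7,2): occupied ('#') -> FAIL
All cells valid: no

Answer: no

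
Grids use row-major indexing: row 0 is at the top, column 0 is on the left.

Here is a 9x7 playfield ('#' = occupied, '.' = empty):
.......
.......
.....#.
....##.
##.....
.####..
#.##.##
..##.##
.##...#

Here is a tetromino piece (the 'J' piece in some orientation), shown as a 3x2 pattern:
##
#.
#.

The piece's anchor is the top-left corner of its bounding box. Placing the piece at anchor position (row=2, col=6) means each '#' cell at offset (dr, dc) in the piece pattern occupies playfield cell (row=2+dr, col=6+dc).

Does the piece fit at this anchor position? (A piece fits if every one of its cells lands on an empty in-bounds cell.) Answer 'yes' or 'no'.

Answer: no

Derivation:
Check each piece cell at anchor (2, 6):
  offset (0,0) -> (2,6): empty -> OK
  offset (0,1) -> (2,7): out of bounds -> FAIL
  offset (1,0) -> (3,6): empty -> OK
  offset (2,0) -> (4,6): empty -> OK
All cells valid: no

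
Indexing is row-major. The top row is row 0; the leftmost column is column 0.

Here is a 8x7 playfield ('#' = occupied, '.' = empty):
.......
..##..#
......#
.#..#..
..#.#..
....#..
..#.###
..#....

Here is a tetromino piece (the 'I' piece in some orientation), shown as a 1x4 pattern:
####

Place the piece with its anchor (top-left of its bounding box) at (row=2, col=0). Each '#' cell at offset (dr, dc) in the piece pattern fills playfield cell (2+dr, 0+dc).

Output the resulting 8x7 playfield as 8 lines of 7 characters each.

Answer: .......
..##..#
####..#
.#..#..
..#.#..
....#..
..#.###
..#....

Derivation:
Fill (2+0,0+0) = (2,0)
Fill (2+0,0+1) = (2,1)
Fill (2+0,0+2) = (2,2)
Fill (2+0,0+3) = (2,3)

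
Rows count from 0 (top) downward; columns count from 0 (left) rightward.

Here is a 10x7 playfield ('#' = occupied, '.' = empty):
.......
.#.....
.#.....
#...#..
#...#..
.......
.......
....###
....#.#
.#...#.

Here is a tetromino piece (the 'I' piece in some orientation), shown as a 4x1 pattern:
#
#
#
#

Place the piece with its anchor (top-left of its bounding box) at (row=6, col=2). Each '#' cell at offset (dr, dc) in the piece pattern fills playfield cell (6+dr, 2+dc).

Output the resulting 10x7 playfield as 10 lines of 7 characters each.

Answer: .......
.#.....
.#.....
#...#..
#...#..
.......
..#....
..#.###
..#.#.#
.##..#.

Derivation:
Fill (6+0,2+0) = (6,2)
Fill (6+1,2+0) = (7,2)
Fill (6+2,2+0) = (8,2)
Fill (6+3,2+0) = (9,2)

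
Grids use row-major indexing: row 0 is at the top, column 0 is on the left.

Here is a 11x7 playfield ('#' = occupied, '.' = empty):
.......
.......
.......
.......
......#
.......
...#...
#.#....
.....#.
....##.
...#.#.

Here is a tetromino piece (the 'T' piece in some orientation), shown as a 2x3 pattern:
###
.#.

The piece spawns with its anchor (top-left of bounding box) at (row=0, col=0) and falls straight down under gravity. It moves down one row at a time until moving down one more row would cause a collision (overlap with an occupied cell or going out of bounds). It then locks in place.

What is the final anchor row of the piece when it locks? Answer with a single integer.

Answer: 6

Derivation:
Spawn at (row=0, col=0). Try each row:
  row 0: fits
  row 1: fits
  row 2: fits
  row 3: fits
  row 4: fits
  row 5: fits
  row 6: fits
  row 7: blocked -> lock at row 6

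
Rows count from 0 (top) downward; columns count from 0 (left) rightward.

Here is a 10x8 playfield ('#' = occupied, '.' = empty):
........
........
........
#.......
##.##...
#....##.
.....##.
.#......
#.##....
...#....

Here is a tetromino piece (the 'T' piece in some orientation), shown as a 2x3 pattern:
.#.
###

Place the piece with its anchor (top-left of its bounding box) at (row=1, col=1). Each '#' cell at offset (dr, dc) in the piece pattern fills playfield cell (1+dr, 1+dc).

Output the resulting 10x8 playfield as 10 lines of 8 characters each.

Fill (1+0,1+1) = (1,2)
Fill (1+1,1+0) = (2,1)
Fill (1+1,1+1) = (2,2)
Fill (1+1,1+2) = (2,3)

Answer: ........
..#.....
.###....
#.......
##.##...
#....##.
.....##.
.#......
#.##....
...#....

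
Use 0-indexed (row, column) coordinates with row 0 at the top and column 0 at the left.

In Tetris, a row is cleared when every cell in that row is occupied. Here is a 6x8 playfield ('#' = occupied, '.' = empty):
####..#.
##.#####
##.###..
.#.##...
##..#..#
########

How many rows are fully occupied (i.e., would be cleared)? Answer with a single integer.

Answer: 1

Derivation:
Check each row:
  row 0: 3 empty cells -> not full
  row 1: 1 empty cell -> not full
  row 2: 3 empty cells -> not full
  row 3: 5 empty cells -> not full
  row 4: 4 empty cells -> not full
  row 5: 0 empty cells -> FULL (clear)
Total rows cleared: 1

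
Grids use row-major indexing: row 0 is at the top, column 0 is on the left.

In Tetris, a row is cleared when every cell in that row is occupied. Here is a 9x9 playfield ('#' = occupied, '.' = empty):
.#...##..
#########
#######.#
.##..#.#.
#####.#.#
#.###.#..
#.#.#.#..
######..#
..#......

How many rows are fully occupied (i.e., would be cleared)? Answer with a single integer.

Answer: 1

Derivation:
Check each row:
  row 0: 6 empty cells -> not full
  row 1: 0 empty cells -> FULL (clear)
  row 2: 1 empty cell -> not full
  row 3: 5 empty cells -> not full
  row 4: 2 empty cells -> not full
  row 5: 4 empty cells -> not full
  row 6: 5 empty cells -> not full
  row 7: 2 empty cells -> not full
  row 8: 8 empty cells -> not full
Total rows cleared: 1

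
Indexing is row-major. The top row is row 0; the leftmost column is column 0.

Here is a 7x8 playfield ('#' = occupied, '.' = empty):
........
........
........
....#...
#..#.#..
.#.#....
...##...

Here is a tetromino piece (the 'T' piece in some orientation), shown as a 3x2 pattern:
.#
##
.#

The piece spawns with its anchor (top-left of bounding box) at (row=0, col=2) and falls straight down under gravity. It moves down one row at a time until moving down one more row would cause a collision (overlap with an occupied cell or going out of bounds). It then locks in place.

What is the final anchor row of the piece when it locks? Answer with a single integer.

Answer: 1

Derivation:
Spawn at (row=0, col=2). Try each row:
  row 0: fits
  row 1: fits
  row 2: blocked -> lock at row 1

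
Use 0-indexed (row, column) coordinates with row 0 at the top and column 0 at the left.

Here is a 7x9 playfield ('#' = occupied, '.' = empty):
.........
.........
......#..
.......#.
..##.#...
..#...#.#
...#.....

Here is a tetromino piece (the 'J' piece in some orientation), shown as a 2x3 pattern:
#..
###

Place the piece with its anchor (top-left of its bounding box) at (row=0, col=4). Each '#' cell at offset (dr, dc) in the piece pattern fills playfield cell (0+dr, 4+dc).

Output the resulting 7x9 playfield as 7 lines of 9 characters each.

Fill (0+0,4+0) = (0,4)
Fill (0+1,4+0) = (1,4)
Fill (0+1,4+1) = (1,5)
Fill (0+1,4+2) = (1,6)

Answer: ....#....
....###..
......#..
.......#.
..##.#...
..#...#.#
...#.....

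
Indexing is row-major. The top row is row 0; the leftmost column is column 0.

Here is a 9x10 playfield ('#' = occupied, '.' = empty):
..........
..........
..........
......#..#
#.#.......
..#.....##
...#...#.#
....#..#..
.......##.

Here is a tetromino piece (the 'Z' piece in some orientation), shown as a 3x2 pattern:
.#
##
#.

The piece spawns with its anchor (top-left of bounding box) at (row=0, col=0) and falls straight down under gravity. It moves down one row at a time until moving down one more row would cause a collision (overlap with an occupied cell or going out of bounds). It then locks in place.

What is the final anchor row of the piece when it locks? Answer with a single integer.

Spawn at (row=0, col=0). Try each row:
  row 0: fits
  row 1: fits
  row 2: blocked -> lock at row 1

Answer: 1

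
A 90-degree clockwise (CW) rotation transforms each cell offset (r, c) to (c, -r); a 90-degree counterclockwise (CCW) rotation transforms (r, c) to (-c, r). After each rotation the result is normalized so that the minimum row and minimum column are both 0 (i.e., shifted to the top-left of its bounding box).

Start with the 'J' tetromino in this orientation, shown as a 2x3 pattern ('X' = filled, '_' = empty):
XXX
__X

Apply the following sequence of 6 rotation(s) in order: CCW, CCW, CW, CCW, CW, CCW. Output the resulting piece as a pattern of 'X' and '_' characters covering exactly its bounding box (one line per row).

Answer: X__
XXX

Derivation:
Start:
XXX
__X
After rotation 1 (CCW):
XX
X_
X_
After rotation 2 (CCW):
X__
XXX
After rotation 3 (CW):
XX
X_
X_
After rotation 4 (CCW):
X__
XXX
After rotation 5 (CW):
XX
X_
X_
After rotation 6 (CCW):
X__
XXX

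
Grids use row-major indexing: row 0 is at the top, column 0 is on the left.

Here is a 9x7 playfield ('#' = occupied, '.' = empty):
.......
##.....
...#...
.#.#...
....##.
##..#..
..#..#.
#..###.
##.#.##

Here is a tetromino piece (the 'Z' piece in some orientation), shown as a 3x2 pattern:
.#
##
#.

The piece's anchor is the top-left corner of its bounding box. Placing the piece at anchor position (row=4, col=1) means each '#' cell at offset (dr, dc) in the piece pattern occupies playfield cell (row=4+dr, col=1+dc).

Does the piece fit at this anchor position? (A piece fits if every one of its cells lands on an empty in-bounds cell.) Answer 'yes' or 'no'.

Check each piece cell at anchor (4, 1):
  offset (0,1) -> (4,2): empty -> OK
  offset (1,0) -> (5,1): occupied ('#') -> FAIL
  offset (1,1) -> (5,2): empty -> OK
  offset (2,0) -> (6,1): empty -> OK
All cells valid: no

Answer: no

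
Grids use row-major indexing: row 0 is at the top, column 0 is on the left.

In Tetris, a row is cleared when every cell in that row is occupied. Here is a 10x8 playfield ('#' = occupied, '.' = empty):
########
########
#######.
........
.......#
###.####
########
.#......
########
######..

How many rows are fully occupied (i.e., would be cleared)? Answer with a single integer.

Check each row:
  row 0: 0 empty cells -> FULL (clear)
  row 1: 0 empty cells -> FULL (clear)
  row 2: 1 empty cell -> not full
  row 3: 8 empty cells -> not full
  row 4: 7 empty cells -> not full
  row 5: 1 empty cell -> not full
  row 6: 0 empty cells -> FULL (clear)
  row 7: 7 empty cells -> not full
  row 8: 0 empty cells -> FULL (clear)
  row 9: 2 empty cells -> not full
Total rows cleared: 4

Answer: 4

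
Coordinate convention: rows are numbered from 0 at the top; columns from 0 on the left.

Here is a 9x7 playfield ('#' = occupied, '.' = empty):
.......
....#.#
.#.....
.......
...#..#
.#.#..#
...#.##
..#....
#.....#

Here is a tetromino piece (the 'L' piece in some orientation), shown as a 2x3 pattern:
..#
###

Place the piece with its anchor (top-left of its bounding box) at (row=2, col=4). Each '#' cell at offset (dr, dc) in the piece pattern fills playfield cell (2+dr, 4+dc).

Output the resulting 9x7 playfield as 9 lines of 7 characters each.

Fill (2+0,4+2) = (2,6)
Fill (2+1,4+0) = (3,4)
Fill (2+1,4+1) = (3,5)
Fill (2+1,4+2) = (3,6)

Answer: .......
....#.#
.#....#
....###
...#..#
.#.#..#
...#.##
..#....
#.....#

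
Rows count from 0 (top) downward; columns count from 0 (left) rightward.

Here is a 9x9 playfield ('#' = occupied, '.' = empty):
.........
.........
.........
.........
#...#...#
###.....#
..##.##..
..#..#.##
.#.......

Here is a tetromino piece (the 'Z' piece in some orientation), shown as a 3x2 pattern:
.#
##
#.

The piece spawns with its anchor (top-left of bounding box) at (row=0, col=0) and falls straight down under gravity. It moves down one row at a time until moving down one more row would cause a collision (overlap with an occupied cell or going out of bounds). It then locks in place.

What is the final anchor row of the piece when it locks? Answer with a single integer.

Answer: 1

Derivation:
Spawn at (row=0, col=0). Try each row:
  row 0: fits
  row 1: fits
  row 2: blocked -> lock at row 1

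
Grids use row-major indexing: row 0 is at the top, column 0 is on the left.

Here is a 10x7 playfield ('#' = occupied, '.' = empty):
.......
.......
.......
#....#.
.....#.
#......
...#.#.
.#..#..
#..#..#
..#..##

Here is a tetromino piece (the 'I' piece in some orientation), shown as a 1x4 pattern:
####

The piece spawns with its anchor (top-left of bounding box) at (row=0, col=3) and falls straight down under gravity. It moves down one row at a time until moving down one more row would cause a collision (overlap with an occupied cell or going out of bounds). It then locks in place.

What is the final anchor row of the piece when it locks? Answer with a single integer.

Spawn at (row=0, col=3). Try each row:
  row 0: fits
  row 1: fits
  row 2: fits
  row 3: blocked -> lock at row 2

Answer: 2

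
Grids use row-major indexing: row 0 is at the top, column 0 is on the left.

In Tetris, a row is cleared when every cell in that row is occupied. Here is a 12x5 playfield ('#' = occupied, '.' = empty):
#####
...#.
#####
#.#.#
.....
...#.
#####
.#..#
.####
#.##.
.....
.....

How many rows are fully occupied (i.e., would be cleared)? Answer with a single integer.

Answer: 3

Derivation:
Check each row:
  row 0: 0 empty cells -> FULL (clear)
  row 1: 4 empty cells -> not full
  row 2: 0 empty cells -> FULL (clear)
  row 3: 2 empty cells -> not full
  row 4: 5 empty cells -> not full
  row 5: 4 empty cells -> not full
  row 6: 0 empty cells -> FULL (clear)
  row 7: 3 empty cells -> not full
  row 8: 1 empty cell -> not full
  row 9: 2 empty cells -> not full
  row 10: 5 empty cells -> not full
  row 11: 5 empty cells -> not full
Total rows cleared: 3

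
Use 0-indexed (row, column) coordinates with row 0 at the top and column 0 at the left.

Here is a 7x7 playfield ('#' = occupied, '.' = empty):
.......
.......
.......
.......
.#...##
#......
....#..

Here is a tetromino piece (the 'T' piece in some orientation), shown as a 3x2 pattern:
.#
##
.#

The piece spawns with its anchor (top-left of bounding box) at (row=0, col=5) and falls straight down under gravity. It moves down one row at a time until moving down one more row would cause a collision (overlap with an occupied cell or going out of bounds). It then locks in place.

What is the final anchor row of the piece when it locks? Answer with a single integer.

Spawn at (row=0, col=5). Try each row:
  row 0: fits
  row 1: fits
  row 2: blocked -> lock at row 1

Answer: 1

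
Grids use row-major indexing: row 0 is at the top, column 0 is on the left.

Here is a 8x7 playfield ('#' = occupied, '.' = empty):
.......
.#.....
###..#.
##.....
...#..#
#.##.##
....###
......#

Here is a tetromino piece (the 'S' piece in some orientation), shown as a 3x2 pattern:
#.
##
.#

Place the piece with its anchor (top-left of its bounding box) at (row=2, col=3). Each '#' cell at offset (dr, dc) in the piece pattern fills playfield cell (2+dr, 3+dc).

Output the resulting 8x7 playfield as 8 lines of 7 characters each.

Fill (2+0,3+0) = (2,3)
Fill (2+1,3+0) = (3,3)
Fill (2+1,3+1) = (3,4)
Fill (2+2,3+1) = (4,4)

Answer: .......
.#.....
####.#.
##.##..
...##.#
#.##.##
....###
......#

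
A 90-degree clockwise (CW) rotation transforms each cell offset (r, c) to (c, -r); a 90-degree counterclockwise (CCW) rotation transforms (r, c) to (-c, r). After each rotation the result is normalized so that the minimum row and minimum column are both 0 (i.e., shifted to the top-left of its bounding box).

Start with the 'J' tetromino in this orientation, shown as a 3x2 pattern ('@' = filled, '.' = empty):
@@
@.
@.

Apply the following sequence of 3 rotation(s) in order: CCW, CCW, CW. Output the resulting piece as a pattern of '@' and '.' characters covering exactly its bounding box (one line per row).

Answer: @..
@@@

Derivation:
Start:
@@
@.
@.
After rotation 1 (CCW):
@..
@@@
After rotation 2 (CCW):
.@
.@
@@
After rotation 3 (CW):
@..
@@@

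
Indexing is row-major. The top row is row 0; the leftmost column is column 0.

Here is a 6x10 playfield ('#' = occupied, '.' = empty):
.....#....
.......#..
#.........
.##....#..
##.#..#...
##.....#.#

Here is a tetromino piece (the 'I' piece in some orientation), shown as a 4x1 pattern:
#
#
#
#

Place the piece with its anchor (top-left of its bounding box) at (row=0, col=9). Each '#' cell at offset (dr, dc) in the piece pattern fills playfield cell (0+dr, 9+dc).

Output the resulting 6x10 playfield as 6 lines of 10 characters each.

Answer: .....#...#
.......#.#
#........#
.##....#.#
##.#..#...
##.....#.#

Derivation:
Fill (0+0,9+0) = (0,9)
Fill (0+1,9+0) = (1,9)
Fill (0+2,9+0) = (2,9)
Fill (0+3,9+0) = (3,9)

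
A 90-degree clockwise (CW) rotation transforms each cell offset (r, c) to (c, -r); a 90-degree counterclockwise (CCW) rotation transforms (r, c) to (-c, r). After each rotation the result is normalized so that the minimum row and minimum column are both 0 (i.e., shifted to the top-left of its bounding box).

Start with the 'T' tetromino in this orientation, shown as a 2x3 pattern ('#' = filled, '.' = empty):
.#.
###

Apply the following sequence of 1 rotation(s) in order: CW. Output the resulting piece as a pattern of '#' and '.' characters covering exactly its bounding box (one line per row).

Start:
.#.
###
After rotation 1 (CW):
#.
##
#.

Answer: #.
##
#.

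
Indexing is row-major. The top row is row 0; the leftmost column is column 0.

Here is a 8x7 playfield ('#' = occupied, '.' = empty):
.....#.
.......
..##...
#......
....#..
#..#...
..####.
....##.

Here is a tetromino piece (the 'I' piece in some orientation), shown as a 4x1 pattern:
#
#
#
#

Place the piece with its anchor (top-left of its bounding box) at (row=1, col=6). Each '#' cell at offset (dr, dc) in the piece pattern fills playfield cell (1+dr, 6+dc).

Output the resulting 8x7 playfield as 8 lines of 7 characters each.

Answer: .....#.
......#
..##..#
#.....#
....#.#
#..#...
..####.
....##.

Derivation:
Fill (1+0,6+0) = (1,6)
Fill (1+1,6+0) = (2,6)
Fill (1+2,6+0) = (3,6)
Fill (1+3,6+0) = (4,6)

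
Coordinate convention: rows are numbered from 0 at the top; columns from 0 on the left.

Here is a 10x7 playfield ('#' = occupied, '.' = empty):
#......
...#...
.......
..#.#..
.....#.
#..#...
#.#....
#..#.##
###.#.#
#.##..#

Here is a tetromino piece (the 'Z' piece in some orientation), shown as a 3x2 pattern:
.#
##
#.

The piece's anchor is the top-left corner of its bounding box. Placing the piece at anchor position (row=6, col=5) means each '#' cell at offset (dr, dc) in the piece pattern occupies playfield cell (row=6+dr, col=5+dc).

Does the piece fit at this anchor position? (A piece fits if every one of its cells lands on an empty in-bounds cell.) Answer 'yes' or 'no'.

Check each piece cell at anchor (6, 5):
  offset (0,1) -> (6,6): empty -> OK
  offset (1,0) -> (7,5): occupied ('#') -> FAIL
  offset (1,1) -> (7,6): occupied ('#') -> FAIL
  offset (2,0) -> (8,5): empty -> OK
All cells valid: no

Answer: no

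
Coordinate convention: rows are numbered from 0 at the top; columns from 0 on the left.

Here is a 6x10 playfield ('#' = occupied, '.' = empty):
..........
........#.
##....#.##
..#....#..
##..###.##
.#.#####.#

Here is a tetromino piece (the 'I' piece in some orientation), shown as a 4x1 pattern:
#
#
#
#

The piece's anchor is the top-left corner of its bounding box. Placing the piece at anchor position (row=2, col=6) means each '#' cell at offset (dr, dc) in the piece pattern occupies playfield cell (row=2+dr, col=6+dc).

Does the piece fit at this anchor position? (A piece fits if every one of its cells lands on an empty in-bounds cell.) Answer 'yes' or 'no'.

Check each piece cell at anchor (2, 6):
  offset (0,0) -> (2,6): occupied ('#') -> FAIL
  offset (1,0) -> (3,6): empty -> OK
  offset (2,0) -> (4,6): occupied ('#') -> FAIL
  offset (3,0) -> (5,6): occupied ('#') -> FAIL
All cells valid: no

Answer: no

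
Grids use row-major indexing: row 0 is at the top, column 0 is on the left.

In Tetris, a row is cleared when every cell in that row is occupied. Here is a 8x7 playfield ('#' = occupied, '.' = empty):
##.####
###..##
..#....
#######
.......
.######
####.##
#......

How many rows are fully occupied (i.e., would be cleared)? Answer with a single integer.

Answer: 1

Derivation:
Check each row:
  row 0: 1 empty cell -> not full
  row 1: 2 empty cells -> not full
  row 2: 6 empty cells -> not full
  row 3: 0 empty cells -> FULL (clear)
  row 4: 7 empty cells -> not full
  row 5: 1 empty cell -> not full
  row 6: 1 empty cell -> not full
  row 7: 6 empty cells -> not full
Total rows cleared: 1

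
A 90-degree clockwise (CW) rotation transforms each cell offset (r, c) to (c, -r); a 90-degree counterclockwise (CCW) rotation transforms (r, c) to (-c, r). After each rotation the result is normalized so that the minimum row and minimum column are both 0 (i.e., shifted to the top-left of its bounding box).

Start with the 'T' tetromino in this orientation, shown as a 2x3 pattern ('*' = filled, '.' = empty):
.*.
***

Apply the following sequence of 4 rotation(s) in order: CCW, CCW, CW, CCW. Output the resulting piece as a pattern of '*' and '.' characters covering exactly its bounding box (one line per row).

Answer: ***
.*.

Derivation:
Start:
.*.
***
After rotation 1 (CCW):
.*
**
.*
After rotation 2 (CCW):
***
.*.
After rotation 3 (CW):
.*
**
.*
After rotation 4 (CCW):
***
.*.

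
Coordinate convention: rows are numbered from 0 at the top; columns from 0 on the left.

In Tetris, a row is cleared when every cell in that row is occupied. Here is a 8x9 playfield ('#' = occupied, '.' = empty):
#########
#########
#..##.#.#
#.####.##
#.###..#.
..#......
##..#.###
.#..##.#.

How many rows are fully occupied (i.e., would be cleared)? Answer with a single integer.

Check each row:
  row 0: 0 empty cells -> FULL (clear)
  row 1: 0 empty cells -> FULL (clear)
  row 2: 4 empty cells -> not full
  row 3: 2 empty cells -> not full
  row 4: 4 empty cells -> not full
  row 5: 8 empty cells -> not full
  row 6: 3 empty cells -> not full
  row 7: 5 empty cells -> not full
Total rows cleared: 2

Answer: 2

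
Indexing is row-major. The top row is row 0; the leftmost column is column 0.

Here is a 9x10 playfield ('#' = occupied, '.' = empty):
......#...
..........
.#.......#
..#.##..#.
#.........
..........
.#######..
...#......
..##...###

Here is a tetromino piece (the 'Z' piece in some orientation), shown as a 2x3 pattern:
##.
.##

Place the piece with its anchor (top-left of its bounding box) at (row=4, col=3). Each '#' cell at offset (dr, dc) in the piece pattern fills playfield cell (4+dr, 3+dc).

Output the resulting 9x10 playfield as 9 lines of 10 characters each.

Answer: ......#...
..........
.#.......#
..#.##..#.
#..##.....
....##....
.#######..
...#......
..##...###

Derivation:
Fill (4+0,3+0) = (4,3)
Fill (4+0,3+1) = (4,4)
Fill (4+1,3+1) = (5,4)
Fill (4+1,3+2) = (5,5)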